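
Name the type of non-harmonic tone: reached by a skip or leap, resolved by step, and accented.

Approach: by leap. Departure: by step. Metric position: strong.
Leap in, step out, in a metrically strong position — an appoggiatura. (It is the mirror image of the escape tone, which steps in and leaps out from a weak position.)

Appoggiatura.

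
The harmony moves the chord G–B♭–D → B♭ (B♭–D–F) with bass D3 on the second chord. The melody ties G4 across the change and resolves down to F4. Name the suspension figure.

At the second chord the bass is D3. The suspended G4 lies a fourth above the bass; after resolving down by step to F4, the interval above the bass becomes a third.
Suspension figures are named by those two intervals: 4–3.

4–3 suspension.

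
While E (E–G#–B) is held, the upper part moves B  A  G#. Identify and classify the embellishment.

A is a passing tone.

The harmony at that moment is E major triad (E, G#, B); A is not a chord tone.
It is approached by step down from B and left by step down to G#.
Step in, step out in the same direction — a passing tone.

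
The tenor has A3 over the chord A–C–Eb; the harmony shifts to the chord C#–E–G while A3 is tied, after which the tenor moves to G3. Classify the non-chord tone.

A3 is a suspension.

The harmony at that moment is C# diminished triad (C#, E, G); A3 is not a chord tone.
It is held over (the same pitch as the preceding A3) and left by step down to G3.
Held over from the previous chord and resolving down by step — a suspension.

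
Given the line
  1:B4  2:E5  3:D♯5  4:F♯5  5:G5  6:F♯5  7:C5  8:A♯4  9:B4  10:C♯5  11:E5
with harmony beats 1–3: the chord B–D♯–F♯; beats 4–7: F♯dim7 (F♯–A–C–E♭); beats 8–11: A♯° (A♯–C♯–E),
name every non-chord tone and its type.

E5 (beat 2) — appoggiatura; G5 (beat 5) — neighbor tone; B4 (beat 9) — passing tone.

The harmony at that moment is B major triad (B, D♯, F♯); E5 is not a chord tone.
It is approached by leap up from B4 and left by step down to D♯5.
Leap in, step out — an appoggiatura.
The harmony at that moment is F♯ diminished seventh chord (F♯, A, C, E♭); G5 is not a chord tone.
It is approached by step up from F♯5 and left by step down to F♯5.
Step away and step back to the same note — a neighbor tone (upper neighbor).
The harmony at that moment is A♯ diminished triad (A♯, C♯, E); B4 is not a chord tone.
It is approached by step up from A♯4 and left by step up to C♯5.
Step in, step out in the same direction — a passing tone.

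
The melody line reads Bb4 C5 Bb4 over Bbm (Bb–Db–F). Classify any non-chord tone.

C5 is a neighbor tone.

The harmony at that moment is Bb minor triad (Bb, Db, F); C5 is not a chord tone.
It is approached by step up from Bb4 and left by step down to Bb4.
Step away and step back to the same note — a neighbor tone (upper neighbor).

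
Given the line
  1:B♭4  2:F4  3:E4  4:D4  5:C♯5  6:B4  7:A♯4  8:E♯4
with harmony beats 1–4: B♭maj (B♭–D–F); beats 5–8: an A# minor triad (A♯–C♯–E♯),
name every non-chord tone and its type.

The harmony at that moment is B♭ major triad (B♭, D, F); E4 is not a chord tone.
It is approached by step down from F4 and left by step down to D4.
Step in, step out in the same direction — a passing tone.
The harmony at that moment is A♯ minor triad (A♯, C♯, E♯); B4 is not a chord tone.
It is approached by step down from C♯5 and left by step down to A♯4.
Step in, step out in the same direction — a passing tone.

E4 (beat 3) — passing tone; B4 (beat 6) — passing tone.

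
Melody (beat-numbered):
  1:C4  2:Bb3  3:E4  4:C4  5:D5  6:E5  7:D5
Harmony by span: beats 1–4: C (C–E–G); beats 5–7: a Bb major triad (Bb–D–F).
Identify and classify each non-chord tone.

Bb3 (beat 2) — escape tone; E5 (beat 6) — neighbor tone.

The harmony at that moment is C major triad (C, E, G); Bb3 is not a chord tone.
It is approached by step down from C4 and left by leap up to E4.
Step in, leap out — an escape tone.
The harmony at that moment is Bb major triad (Bb, D, F); E5 is not a chord tone.
It is approached by step up from D5 and left by step down to D5.
Step away and step back to the same note — a neighbor tone (upper neighbor).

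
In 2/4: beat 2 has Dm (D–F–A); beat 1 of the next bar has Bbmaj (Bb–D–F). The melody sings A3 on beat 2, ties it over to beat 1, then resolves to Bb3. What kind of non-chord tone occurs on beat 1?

The harmony at that moment is Bb major triad (Bb, D, F); A3 is not a chord tone.
It is held over (the same pitch as the preceding A3) and left by step up to Bb3.
Held over from the previous chord and resolving up by step — a retardation.

Retardation.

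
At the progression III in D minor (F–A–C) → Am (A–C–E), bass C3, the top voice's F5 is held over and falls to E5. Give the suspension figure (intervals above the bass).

4–3 suspension.

At the second chord the bass is C3. The suspended F5 lies a fourth above the bass; after resolving down by step to E5, the interval above the bass becomes a third.
Suspension figures are named by those two intervals: 4–3.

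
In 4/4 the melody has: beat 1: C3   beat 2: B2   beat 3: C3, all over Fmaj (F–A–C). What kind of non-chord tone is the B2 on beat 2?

Lower neighbor tone.

The harmony at that moment is F major triad (F, A, C); B2 is not a chord tone.
It is approached by step down from C3 and left by step up to C3.
Step away and step back to the same note — a neighbor tone (lower neighbor).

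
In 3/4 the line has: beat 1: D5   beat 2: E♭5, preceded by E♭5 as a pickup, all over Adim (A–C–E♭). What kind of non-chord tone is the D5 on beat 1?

The harmony at that moment is A diminished triad (A, C, E♭); D5 is not a chord tone.
It is approached by step down from E♭5 and left by step up to E♭5.
Step away and step back to the same note — a neighbor tone (lower neighbor).

Lower neighbor tone.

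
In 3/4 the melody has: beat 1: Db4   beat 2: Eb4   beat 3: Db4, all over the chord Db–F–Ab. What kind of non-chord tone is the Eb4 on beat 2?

The harmony at that moment is Db major triad (Db, F, Ab); Eb4 is not a chord tone.
It is approached by step up from Db4 and left by step down to Db4.
Step away and step back to the same note — a neighbor tone (upper neighbor).

Upper neighbor tone.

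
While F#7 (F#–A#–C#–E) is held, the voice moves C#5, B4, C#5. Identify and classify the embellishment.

The harmony at that moment is F# dominant seventh chord (F#, A#, C#, E); B4 is not a chord tone.
It is approached by step down from C#5 and left by step up to C#5.
Step away and step back to the same note — a neighbor tone (lower neighbor).

B4 is a neighbor tone.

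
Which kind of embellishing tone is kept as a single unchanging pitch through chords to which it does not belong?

Pedal tone.

Approach: none. Departure: none — a single pitch is sustained while the chords change around it, passing through harmonies that do not contain it.
No melodic motion at all; the dissonance is created entirely by the moving harmonies against the stationary note — a pedal tone (pedal point).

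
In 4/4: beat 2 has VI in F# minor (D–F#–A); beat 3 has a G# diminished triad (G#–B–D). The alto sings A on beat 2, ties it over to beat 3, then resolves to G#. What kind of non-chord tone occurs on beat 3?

Suspension.

The harmony at that moment is G# diminished triad (G#, B, D); A is not a chord tone.
It is held over (the same pitch as the preceding A) and left by step down to G#.
Held over from the previous chord and resolving down by step — a suspension.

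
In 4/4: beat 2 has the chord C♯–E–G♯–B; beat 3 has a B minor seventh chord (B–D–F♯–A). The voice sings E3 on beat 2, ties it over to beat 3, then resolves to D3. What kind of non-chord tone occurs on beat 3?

The harmony at that moment is B minor seventh chord (B, D, F♯, A); E3 is not a chord tone.
It is held over (the same pitch as the preceding E3) and left by step down to D3.
Held over from the previous chord and resolving down by step — a suspension.

Suspension.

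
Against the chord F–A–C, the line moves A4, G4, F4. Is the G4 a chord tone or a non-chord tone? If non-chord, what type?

Non-chord tone — a passing tone.

The harmony at that moment is F major triad (F, A, C); G4 is not a chord tone.
It is approached by step down from A4 and left by step down to F4.
Step in, step out in the same direction — a passing tone.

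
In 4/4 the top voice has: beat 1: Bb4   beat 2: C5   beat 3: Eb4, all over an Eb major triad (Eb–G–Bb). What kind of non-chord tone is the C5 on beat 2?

Escape tone.

The harmony at that moment is Eb major triad (Eb, G, Bb); C5 is not a chord tone.
It is approached by step up from Bb4 and left by leap down to Eb4.
Step in, leap out, on a weak beat — an escape tone.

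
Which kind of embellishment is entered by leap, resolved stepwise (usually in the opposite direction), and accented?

Appoggiatura.

Approach: by leap. Departure: by step. Metric position: strong.
Leap in, step out, in a metrically strong position — an appoggiatura. (It is the mirror image of the escape tone, which steps in and leaps out from a weak position.)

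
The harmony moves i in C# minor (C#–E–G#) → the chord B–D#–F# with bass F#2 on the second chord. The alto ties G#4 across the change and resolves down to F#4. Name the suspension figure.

9–8 suspension.

At the second chord the bass is F#2. The suspended G#4 lies a ninth above the bass; after resolving down by step to F#4, the interval above the bass becomes an octave.
Suspension figures are named by those two intervals: 9–8.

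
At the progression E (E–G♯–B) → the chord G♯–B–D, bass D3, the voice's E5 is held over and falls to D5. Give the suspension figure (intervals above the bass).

9–8 suspension.

At the second chord the bass is D3. The suspended E5 lies a ninth above the bass; after resolving down by step to D5, the interval above the bass becomes an octave.
Suspension figures are named by those two intervals: 9–8.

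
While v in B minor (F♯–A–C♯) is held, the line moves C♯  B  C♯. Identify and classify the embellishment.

B is a neighbor tone.

The harmony at that moment is F♯ minor triad (F♯, A, C♯); B is not a chord tone.
It is approached by step down from C♯ and left by step up to C♯.
Step away and step back to the same note — a neighbor tone (lower neighbor).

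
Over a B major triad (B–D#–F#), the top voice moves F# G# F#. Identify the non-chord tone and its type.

The harmony at that moment is B major triad (B, D#, F#); G# is not a chord tone.
It is approached by step up from F# and left by step down to F#.
Step away and step back to the same note — a neighbor tone (upper neighbor).

G# is a neighbor tone.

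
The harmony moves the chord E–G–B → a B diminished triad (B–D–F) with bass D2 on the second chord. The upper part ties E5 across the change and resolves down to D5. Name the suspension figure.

At the second chord the bass is D2. The suspended E5 lies a ninth above the bass; after resolving down by step to D5, the interval above the bass becomes an octave.
Suspension figures are named by those two intervals: 9–8.

9–8 suspension.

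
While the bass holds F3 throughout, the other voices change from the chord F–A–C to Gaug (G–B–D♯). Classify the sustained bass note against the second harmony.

The harmony at that moment is G augmented triad (G, B, D♯); F3 is not a chord tone.
It is held over (the same pitch as the preceding F3) and then sustained as the same pitch into the next harmony.
Sustained through a change of harmony — a pedal tone.

Pedal tone (pedal point).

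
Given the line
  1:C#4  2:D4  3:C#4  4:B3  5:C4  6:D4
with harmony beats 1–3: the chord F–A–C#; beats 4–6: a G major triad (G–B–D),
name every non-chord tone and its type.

D4 (beat 2) — neighbor tone; C4 (beat 5) — passing tone.

The harmony at that moment is F augmented triad (F, A, C#); D4 is not a chord tone.
It is approached by step up from C#4 and left by step down to C#4.
Step away and step back to the same note — a neighbor tone (upper neighbor).
The harmony at that moment is G major triad (G, B, D); C4 is not a chord tone.
It is approached by step up from B3 and left by step up to D4.
Step in, step out in the same direction — a passing tone.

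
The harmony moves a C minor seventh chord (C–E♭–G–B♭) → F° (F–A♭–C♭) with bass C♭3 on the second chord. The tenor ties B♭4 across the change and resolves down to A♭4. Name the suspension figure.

7–6 suspension.

At the second chord the bass is C♭3. The suspended B♭4 lies a seventh above the bass; after resolving down by step to A♭4, the interval above the bass becomes a sixth.
Suspension figures are named by those two intervals: 7–6.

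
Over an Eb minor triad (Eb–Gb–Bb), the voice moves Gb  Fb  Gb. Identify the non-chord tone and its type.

Fb is a neighbor tone.

The harmony at that moment is Eb minor triad (Eb, Gb, Bb); Fb is not a chord tone.
It is approached by step down from Gb and left by step up to Gb.
Step away and step back to the same note — a neighbor tone (lower neighbor).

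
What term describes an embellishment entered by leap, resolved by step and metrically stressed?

Appoggiatura.

Approach: by leap. Departure: by step. Metric position: strong.
Leap in, step out, in a metrically strong position — an appoggiatura. (It is the mirror image of the escape tone, which steps in and leaps out from a weak position.)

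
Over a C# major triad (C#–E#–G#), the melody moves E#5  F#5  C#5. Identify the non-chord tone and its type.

F#5 is an escape tone.

The harmony at that moment is C# major triad (C#, E#, G#); F#5 is not a chord tone.
It is approached by step up from E#5 and left by leap down to C#5.
Step in, leap out — an escape tone.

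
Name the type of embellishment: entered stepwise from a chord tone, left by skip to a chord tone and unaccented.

Approach: by step. Departure: by leap. Metric position: weak.
Step in, leap out, from a weak position — an escape tone (échappée). (It is the mirror image of the appoggiatura, which leaps in and steps out on a strong beat.)

Escape tone.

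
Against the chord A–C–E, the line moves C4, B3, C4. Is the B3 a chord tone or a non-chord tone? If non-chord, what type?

Non-chord tone — a neighbor tone.

The harmony at that moment is A minor triad (A, C, E); B3 is not a chord tone.
It is approached by step down from C4 and left by step up to C4.
Step away and step back to the same note — a neighbor tone (lower neighbor).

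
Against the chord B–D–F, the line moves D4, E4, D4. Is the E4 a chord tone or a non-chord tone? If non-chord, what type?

The harmony at that moment is B diminished triad (B, D, F); E4 is not a chord tone.
It is approached by step up from D4 and left by step down to D4.
Step away and step back to the same note — a neighbor tone (upper neighbor).

Non-chord tone — a neighbor tone.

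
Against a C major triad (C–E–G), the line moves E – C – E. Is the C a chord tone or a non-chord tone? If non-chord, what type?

C major triad contains C, E, G; C is the root, so it is a chord tone.

Chord tone (the root of C major triad).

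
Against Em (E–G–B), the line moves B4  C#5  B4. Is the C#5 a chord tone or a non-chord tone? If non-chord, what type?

The harmony at that moment is E minor triad (E, G, B); C#5 is not a chord tone.
It is approached by step up from B4 and left by step down to B4.
Step away and step back to the same note — a neighbor tone (upper neighbor).

Non-chord tone — a neighbor tone.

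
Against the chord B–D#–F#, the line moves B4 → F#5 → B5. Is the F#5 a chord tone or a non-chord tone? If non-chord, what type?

Chord tone (the fifth of B major triad).

B major triad contains B, D#, F#; F# is the fifth, so it is a chord tone.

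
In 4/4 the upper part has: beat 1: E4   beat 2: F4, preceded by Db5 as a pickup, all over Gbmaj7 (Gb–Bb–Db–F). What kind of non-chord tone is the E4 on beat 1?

The harmony at that moment is Gb major seventh chord (Gb, Bb, Db, F); E4 is not a chord tone.
It is approached by leap down from Db5 and left by step up to F4.
Leap in, step out, metrically accented — an appoggiatura.

Appoggiatura.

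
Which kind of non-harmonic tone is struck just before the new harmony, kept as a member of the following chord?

Anticipation.

Approach: ahead of the chord change (typically by step), so it is dissonant against the current harmony. Departure: none — the same pitch is restated or held and is a chord tone of the new harmony.
Dissonant first, consonant once the harmony catches up: the note simply arrives early — an anticipation. (The reverse timing, consonant first and dissonant after the change, would be a suspension or retardation.)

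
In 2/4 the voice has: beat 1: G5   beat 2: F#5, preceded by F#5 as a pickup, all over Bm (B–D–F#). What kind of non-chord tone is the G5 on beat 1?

Upper neighbor tone.

The harmony at that moment is B minor triad (B, D, F#); G5 is not a chord tone.
It is approached by step up from F#5 and left by step down to F#5.
Step away and step back to the same note — a neighbor tone (upper neighbor).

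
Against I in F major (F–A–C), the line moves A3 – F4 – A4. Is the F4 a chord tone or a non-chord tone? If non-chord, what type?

Chord tone (the root of F major triad).

F major triad contains F, A, C; F is the root, so it is a chord tone.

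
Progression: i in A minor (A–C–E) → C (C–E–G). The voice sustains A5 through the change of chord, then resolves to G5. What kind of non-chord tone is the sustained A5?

The harmony at that moment is C major triad (C, E, G); A5 is not a chord tone.
It is held over (the same pitch as the preceding A5) and left by step down to G5.
Held over from the previous chord and resolving down by step — a suspension.

A5 is a suspension.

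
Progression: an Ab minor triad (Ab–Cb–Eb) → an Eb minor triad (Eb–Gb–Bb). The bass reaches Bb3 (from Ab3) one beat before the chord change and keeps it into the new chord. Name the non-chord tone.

The harmony at that moment is Ab minor triad (Ab, Cb, Eb); Bb3 is not a chord tone.
It is approached by step up from Ab3 and then sustained as the same pitch into the next harmony.
Arriving early and becoming a chord tone when the harmony changes — an anticipation.

Bb3 is an anticipation.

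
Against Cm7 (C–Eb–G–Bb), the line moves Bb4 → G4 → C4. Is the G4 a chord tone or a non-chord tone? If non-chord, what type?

Chord tone (the fifth of C minor seventh chord).

C minor seventh chord contains C, Eb, G, Bb; G is the fifth, so it is a chord tone.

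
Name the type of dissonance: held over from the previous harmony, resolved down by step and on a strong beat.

Approach: by preparation — the pitch is first a chord tone, then held (tied or repeated) while the harmony changes under it. Departure: down by step. Metric position: strong.
A prepared dissonance that resolves downward by step — a suspension. (The same figure resolving upward would be a retardation.)

Suspension.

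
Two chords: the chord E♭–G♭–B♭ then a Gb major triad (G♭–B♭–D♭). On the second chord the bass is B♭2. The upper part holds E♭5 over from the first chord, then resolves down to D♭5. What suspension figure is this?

At the second chord the bass is B♭2. The suspended E♭5 lies a fourth above the bass; after resolving down by step to D♭5, the interval above the bass becomes a third.
Suspension figures are named by those two intervals: 4–3.

4–3 suspension.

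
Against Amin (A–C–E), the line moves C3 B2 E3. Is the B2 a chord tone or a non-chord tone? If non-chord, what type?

The harmony at that moment is A minor triad (A, C, E); B2 is not a chord tone.
It is approached by step down from C3 and left by leap up to E3.
Step in, leap out — an escape tone.

Non-chord tone — an escape tone.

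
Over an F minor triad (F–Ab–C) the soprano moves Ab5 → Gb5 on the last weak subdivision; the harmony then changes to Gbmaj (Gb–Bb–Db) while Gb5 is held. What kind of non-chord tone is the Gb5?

Gb5 is an anticipation.

The harmony at that moment is F minor triad (F, Ab, C); Gb5 is not a chord tone.
It is approached by step down from Ab5 and then sustained as the same pitch into the next harmony.
Arriving early and becoming a chord tone when the harmony changes — an anticipation.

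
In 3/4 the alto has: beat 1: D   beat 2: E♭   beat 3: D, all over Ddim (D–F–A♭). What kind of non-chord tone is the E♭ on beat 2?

Upper neighbor tone.

The harmony at that moment is D diminished triad (D, F, A♭); E♭ is not a chord tone.
It is approached by step up from D and left by step down to D.
Step away and step back to the same note — a neighbor tone (upper neighbor).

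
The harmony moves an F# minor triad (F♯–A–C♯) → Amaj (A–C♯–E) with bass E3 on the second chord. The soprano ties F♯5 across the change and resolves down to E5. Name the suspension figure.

At the second chord the bass is E3. The suspended F♯5 lies a ninth above the bass; after resolving down by step to E5, the interval above the bass becomes an octave.
Suspension figures are named by those two intervals: 9–8.

9–8 suspension.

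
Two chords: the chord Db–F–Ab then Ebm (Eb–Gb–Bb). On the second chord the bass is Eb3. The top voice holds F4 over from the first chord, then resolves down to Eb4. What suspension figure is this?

At the second chord the bass is Eb3. The suspended F4 lies a ninth above the bass; after resolving down by step to Eb4, the interval above the bass becomes an octave.
Suspension figures are named by those two intervals: 9–8.

9–8 suspension.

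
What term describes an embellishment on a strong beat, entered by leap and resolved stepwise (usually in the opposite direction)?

Appoggiatura.

Approach: by leap. Departure: by step. Metric position: strong.
Leap in, step out, in a metrically strong position — an appoggiatura. (It is the mirror image of the escape tone, which steps in and leaps out from a weak position.)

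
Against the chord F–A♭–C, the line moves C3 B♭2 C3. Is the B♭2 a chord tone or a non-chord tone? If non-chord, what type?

Non-chord tone — a neighbor tone.

The harmony at that moment is F minor triad (F, A♭, C); B♭2 is not a chord tone.
It is approached by step down from C3 and left by step up to C3.
Step away and step back to the same note — a neighbor tone (lower neighbor).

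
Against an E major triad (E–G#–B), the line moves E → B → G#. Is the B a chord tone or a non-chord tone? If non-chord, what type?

Chord tone (the fifth of E major triad).

E major triad contains E, G#, B; B is the fifth, so it is a chord tone.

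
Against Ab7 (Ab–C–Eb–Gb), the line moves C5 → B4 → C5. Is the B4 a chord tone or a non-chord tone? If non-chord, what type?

The harmony at that moment is Ab dominant seventh chord (Ab, C, Eb, Gb); B4 is not a chord tone.
It is approached by step down from C5 and left by step up to C5.
Step away and step back to the same note — a neighbor tone (lower neighbor).

Non-chord tone — a neighbor tone.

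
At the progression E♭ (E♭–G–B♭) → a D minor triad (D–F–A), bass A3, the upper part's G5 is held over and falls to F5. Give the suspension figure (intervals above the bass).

7–6 suspension.

At the second chord the bass is A3. The suspended G5 lies a seventh above the bass; after resolving down by step to F5, the interval above the bass becomes a sixth.
Suspension figures are named by those two intervals: 7–6.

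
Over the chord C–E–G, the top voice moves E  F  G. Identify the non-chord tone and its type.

The harmony at that moment is C major triad (C, E, G); F is not a chord tone.
It is approached by step up from E and left by step up to G.
Step in, step out in the same direction — a passing tone.

F is a passing tone.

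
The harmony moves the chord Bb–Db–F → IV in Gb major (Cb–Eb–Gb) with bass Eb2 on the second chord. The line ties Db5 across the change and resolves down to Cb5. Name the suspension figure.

At the second chord the bass is Eb2. The suspended Db5 lies a seventh above the bass; after resolving down by step to Cb5, the interval above the bass becomes a sixth.
Suspension figures are named by those two intervals: 7–6.

7–6 suspension.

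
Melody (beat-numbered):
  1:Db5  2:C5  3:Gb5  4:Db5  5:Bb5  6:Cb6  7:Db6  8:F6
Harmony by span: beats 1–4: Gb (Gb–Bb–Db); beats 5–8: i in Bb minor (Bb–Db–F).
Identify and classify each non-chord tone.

C5 (beat 2) — escape tone; Cb6 (beat 6) — passing tone.

The harmony at that moment is Gb major triad (Gb, Bb, Db); C5 is not a chord tone.
It is approached by step down from Db5 and left by leap up to Gb5.
Step in, leap out — an escape tone.
The harmony at that moment is Bb minor triad (Bb, Db, F); Cb6 is not a chord tone.
It is approached by step up from Bb5 and left by step up to Db6.
Step in, step out in the same direction — a passing tone.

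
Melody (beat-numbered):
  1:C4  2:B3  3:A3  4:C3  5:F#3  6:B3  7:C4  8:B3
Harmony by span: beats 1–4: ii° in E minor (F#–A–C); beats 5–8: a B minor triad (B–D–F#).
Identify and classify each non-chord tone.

B3 (beat 2) — passing tone; C4 (beat 7) — neighbor tone.

The harmony at that moment is F# diminished triad (F#, A, C); B3 is not a chord tone.
It is approached by step down from C4 and left by step down to A3.
Step in, step out in the same direction — a passing tone.
The harmony at that moment is B minor triad (B, D, F#); C4 is not a chord tone.
It is approached by step up from B3 and left by step down to B3.
Step away and step back to the same note — a neighbor tone (upper neighbor).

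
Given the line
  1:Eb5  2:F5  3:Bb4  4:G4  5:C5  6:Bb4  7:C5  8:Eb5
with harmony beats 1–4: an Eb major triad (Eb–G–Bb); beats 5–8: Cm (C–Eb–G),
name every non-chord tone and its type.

The harmony at that moment is Eb major triad (Eb, G, Bb); F5 is not a chord tone.
It is approached by step up from Eb5 and left by leap down to Bb4.
Step in, leap out — an escape tone.
The harmony at that moment is C minor triad (C, Eb, G); Bb4 is not a chord tone.
It is approached by step down from C5 and left by step up to C5.
Step away and step back to the same note — a neighbor tone (lower neighbor).

F5 (beat 2) — escape tone; Bb4 (beat 6) — neighbor tone.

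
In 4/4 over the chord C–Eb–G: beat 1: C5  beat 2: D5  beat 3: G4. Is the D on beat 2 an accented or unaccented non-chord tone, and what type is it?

The harmony at that moment is C minor triad (C, Eb, G); D5 is not a chord tone.
It is approached by step up from C5 and left by leap down to G4.
Step in, leap out — an escape tone.
It falls on a weak beat, so it is unaccented.

Unaccented escape tone.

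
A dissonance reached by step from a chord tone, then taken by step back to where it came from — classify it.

Approach: by step. Departure: by step in the opposite direction, back to the starting pitch.
Stepwise on both sides but reversing to return to the same chord tone — a neighbor tone. (Had it continued onward in the same direction it would be a passing tone instead.)

Neighbor tone.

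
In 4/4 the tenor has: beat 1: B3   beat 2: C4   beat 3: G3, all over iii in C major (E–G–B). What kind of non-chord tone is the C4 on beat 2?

Escape tone.

The harmony at that moment is E minor triad (E, G, B); C4 is not a chord tone.
It is approached by step up from B3 and left by leap down to G3.
Step in, leap out, on a weak beat — an escape tone.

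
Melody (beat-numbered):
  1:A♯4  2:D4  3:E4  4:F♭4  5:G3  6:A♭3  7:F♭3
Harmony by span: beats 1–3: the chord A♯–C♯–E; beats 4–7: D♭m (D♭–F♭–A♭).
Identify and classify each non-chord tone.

The harmony at that moment is A♯ diminished triad (A♯, C♯, E); D4 is not a chord tone.
It is approached by leap down from A♯4 and left by step up to E4.
Leap in, step out — an appoggiatura.
The harmony at that moment is D♭ minor triad (D♭, F♭, A♭); G3 is not a chord tone.
It is approached by leap down from F♭4 and left by step up to A♭3.
Leap in, step out — an appoggiatura.

D4 (beat 2) — appoggiatura; G3 (beat 5) — appoggiatura.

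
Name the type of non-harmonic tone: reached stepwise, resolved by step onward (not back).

Passing tone.

Approach: by step. Departure: by step, continuing in the same direction.
Stepwise on both sides with no change of direction means the note fills in the space between two different chord tones — a passing tone. (Had it turned back to its starting note it would be a neighbor tone instead.)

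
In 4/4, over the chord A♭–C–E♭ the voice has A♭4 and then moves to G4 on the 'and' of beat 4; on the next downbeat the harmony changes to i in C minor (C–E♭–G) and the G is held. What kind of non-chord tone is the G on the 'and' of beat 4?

The harmony at that moment is A♭ major triad (A♭, C, E♭); G4 is not a chord tone.
It is approached by step down from A♭4 and then sustained as the same pitch into the next harmony.
Arriving early and becoming a chord tone when the harmony changes — an anticipation.

Anticipation.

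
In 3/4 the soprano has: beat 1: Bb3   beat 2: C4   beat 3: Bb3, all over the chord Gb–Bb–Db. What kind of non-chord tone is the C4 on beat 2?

Upper neighbor tone.

The harmony at that moment is Gb major triad (Gb, Bb, Db); C4 is not a chord tone.
It is approached by step up from Bb3 and left by step down to Bb3.
Step away and step back to the same note — a neighbor tone (upper neighbor).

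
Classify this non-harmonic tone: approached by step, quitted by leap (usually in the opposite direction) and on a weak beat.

Approach: by step. Departure: by leap. Metric position: weak.
Step in, leap out, from a weak position — an escape tone (échappée). (It is the mirror image of the appoggiatura, which leaps in and steps out on a strong beat.)

Escape tone.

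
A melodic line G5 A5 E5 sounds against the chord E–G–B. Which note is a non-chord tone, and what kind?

A5 is an escape tone.

The harmony at that moment is E minor triad (E, G, B); A5 is not a chord tone.
It is approached by step up from G5 and left by leap down to E5.
Step in, leap out — an escape tone.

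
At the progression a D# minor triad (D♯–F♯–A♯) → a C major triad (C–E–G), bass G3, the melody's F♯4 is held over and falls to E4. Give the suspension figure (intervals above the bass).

At the second chord the bass is G3. The suspended F♯4 lies a seventh above the bass; after resolving down by step to E4, the interval above the bass becomes a sixth.
Suspension figures are named by those two intervals: 7–6.

7–6 suspension.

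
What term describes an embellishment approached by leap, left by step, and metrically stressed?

Appoggiatura.

Approach: by leap. Departure: by step. Metric position: strong.
Leap in, step out, in a metrically strong position — an appoggiatura. (It is the mirror image of the escape tone, which steps in and leaps out from a weak position.)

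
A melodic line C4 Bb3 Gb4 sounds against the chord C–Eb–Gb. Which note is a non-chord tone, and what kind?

Bb3 is an escape tone.

The harmony at that moment is C diminished triad (C, Eb, Gb); Bb3 is not a chord tone.
It is approached by step down from C4 and left by leap up to Gb4.
Step in, leap out — an escape tone.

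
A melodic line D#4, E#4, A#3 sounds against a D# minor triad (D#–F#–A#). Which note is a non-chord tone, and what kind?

The harmony at that moment is D# minor triad (D#, F#, A#); E#4 is not a chord tone.
It is approached by step up from D#4 and left by leap down to A#3.
Step in, leap out — an escape tone.

E#4 is an escape tone.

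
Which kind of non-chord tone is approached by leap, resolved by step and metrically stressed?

Approach: by leap. Departure: by step. Metric position: strong.
Leap in, step out, in a metrically strong position — an appoggiatura. (It is the mirror image of the escape tone, which steps in and leaps out from a weak position.)

Appoggiatura.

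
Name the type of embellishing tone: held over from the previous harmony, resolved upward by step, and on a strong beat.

Approach: by preparation — the pitch is first a chord tone, then held (tied or repeated) while the harmony changes under it. Departure: up by step. Metric position: strong.
A prepared dissonance that resolves upward by step — a retardation. (The same figure resolving downward would be a suspension.)

Retardation.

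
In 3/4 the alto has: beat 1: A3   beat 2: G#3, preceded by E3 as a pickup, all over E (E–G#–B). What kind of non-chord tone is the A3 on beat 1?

Appoggiatura.

The harmony at that moment is E major triad (E, G#, B); A3 is not a chord tone.
It is approached by leap up from E3 and left by step down to G#3.
Leap in, step out, metrically accented — an appoggiatura.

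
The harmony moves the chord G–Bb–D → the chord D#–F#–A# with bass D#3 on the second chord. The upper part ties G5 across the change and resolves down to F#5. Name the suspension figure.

At the second chord the bass is D#3. The suspended G5 lies a fourth above the bass; after resolving down by step to F#5, the interval above the bass becomes a third.
Suspension figures are named by those two intervals: 4–3.

4–3 suspension.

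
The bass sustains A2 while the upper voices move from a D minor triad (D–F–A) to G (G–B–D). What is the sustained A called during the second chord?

The harmony at that moment is G major triad (G, B, D); A2 is not a chord tone.
It is held over (the same pitch as the preceding A2) and then sustained as the same pitch into the next harmony.
Sustained through a change of harmony — a pedal tone.

Pedal tone (pedal point).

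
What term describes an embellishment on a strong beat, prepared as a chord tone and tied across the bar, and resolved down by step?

Approach: by preparation — the pitch is first a chord tone, then held (tied or repeated) while the harmony changes under it. Departure: down by step. Metric position: strong.
A prepared dissonance that resolves downward by step — a suspension. (The same figure resolving upward would be a retardation.)

Suspension.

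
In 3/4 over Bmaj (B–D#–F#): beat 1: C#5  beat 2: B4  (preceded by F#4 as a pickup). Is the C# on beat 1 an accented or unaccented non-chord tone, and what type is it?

Accented appoggiatura.

The harmony at that moment is B major triad (B, D#, F#); C#5 is not a chord tone.
It is approached by leap up from F#4 and left by step down to B4.
Leap in, step out — an appoggiatura.
It falls on the downbeat, so it is accented.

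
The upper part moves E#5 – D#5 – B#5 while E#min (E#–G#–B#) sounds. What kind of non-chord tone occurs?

D#5 is an escape tone.

The harmony at that moment is E# minor triad (E#, G#, B#); D#5 is not a chord tone.
It is approached by step down from E#5 and left by leap up to B#5.
Step in, leap out — an escape tone.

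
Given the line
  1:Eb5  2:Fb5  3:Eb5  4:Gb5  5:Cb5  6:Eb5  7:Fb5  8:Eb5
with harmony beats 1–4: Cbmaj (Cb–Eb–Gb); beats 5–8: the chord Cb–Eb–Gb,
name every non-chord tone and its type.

Fb5 (beat 2) — neighbor tone; Fb5 (beat 7) — neighbor tone.

The harmony at that moment is Cb major triad (Cb, Eb, Gb); Fb5 is not a chord tone.
It is approached by step up from Eb5 and left by step down to Eb5.
Step away and step back to the same note — a neighbor tone (upper neighbor).
The harmony at that moment is Cb major triad (Cb, Eb, Gb); Fb5 is not a chord tone.
It is approached by step up from Eb5 and left by step down to Eb5.
Step away and step back to the same note — a neighbor tone (upper neighbor).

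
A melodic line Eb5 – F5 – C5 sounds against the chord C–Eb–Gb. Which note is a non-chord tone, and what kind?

F5 is an escape tone.

The harmony at that moment is C diminished triad (C, Eb, Gb); F5 is not a chord tone.
It is approached by step up from Eb5 and left by leap down to C5.
Step in, leap out — an escape tone.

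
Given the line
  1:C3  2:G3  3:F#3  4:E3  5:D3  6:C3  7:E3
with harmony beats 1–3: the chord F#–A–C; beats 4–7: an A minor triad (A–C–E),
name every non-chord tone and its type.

G3 (beat 2) — appoggiatura; D3 (beat 5) — passing tone.

The harmony at that moment is F# diminished triad (F#, A, C); G3 is not a chord tone.
It is approached by leap up from C3 and left by step down to F#3.
Leap in, step out — an appoggiatura.
The harmony at that moment is A minor triad (A, C, E); D3 is not a chord tone.
It is approached by step down from E3 and left by step down to C3.
Step in, step out in the same direction — a passing tone.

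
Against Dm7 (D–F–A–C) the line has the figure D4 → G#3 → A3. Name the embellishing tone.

G#3 is an appoggiatura.

The harmony at that moment is D minor seventh chord (D, F, A, C); G#3 is not a chord tone.
It is approached by leap down from D4 and left by step up to A3.
Leap in, step out — an appoggiatura.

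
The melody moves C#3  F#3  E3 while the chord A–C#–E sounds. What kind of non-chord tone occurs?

F#3 is an appoggiatura.

The harmony at that moment is A major triad (A, C#, E); F#3 is not a chord tone.
It is approached by leap up from C#3 and left by step down to E3.
Leap in, step out — an appoggiatura.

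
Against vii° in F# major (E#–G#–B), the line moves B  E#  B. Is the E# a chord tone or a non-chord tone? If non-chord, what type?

Chord tone (the root of E# diminished triad).

E# diminished triad contains E#, G#, B; E# is the root, so it is a chord tone.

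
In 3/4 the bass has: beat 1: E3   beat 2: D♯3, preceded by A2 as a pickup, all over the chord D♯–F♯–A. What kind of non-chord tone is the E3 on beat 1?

Appoggiatura.

The harmony at that moment is D♯ diminished triad (D♯, F♯, A); E3 is not a chord tone.
It is approached by leap up from A2 and left by step down to D♯3.
Leap in, step out, metrically accented — an appoggiatura.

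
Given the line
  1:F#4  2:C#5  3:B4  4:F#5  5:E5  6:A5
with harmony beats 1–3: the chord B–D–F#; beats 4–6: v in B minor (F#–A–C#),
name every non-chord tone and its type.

The harmony at that moment is B minor triad (B, D, F#); C#5 is not a chord tone.
It is approached by leap up from F#4 and left by step down to B4.
Leap in, step out — an appoggiatura.
The harmony at that moment is F# minor triad (F#, A, C#); E5 is not a chord tone.
It is approached by step down from F#5 and left by leap up to A5.
Step in, leap out — an escape tone.

C#5 (beat 2) — appoggiatura; E5 (beat 5) — escape tone.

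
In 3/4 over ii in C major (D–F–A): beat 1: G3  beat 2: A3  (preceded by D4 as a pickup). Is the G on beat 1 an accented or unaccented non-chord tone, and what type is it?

The harmony at that moment is D minor triad (D, F, A); G3 is not a chord tone.
It is approached by leap down from D4 and left by step up to A3.
Leap in, step out — an appoggiatura.
It falls on the downbeat, so it is accented.

Accented appoggiatura.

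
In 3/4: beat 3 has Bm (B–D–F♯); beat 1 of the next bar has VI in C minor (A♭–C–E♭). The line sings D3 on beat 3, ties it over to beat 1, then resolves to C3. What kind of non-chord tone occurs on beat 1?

The harmony at that moment is A♭ major triad (A♭, C, E♭); D3 is not a chord tone.
It is held over (the same pitch as the preceding D3) and left by step down to C3.
Held over from the previous chord and resolving down by step — a suspension.

Suspension.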